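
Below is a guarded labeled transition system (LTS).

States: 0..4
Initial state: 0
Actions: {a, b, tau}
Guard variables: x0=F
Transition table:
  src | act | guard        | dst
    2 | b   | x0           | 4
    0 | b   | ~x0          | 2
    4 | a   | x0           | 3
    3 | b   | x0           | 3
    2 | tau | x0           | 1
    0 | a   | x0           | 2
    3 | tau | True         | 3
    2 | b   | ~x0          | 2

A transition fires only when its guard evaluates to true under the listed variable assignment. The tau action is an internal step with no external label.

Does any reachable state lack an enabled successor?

Answer: DEADLOCK-FREE

Analysis:
R = {0,2}
  0: b→2  [1 out]
  2: b→2  [1 out]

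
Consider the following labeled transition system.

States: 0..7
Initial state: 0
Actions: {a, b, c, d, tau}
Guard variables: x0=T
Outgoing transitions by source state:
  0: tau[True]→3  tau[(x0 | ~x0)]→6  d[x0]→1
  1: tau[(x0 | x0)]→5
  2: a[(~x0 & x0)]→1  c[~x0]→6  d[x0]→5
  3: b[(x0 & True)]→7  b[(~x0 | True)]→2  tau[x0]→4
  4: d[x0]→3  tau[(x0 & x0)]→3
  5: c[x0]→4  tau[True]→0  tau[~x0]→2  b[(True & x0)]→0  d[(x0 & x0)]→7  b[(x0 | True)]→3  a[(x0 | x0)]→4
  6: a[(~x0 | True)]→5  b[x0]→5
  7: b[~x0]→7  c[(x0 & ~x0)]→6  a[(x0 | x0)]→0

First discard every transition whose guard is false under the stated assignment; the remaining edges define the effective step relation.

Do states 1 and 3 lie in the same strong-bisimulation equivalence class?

Refine partition for ~:
  π0 = {{0,1,2,3,4,5,6,7}}
  π1 = {{0,4},{1},{2},{3},{5},{6},{7}}
  π2 = {{0},{1},{2},{3},{4},{5},{6},{7}}
stable after 3 split(s): 8 block(s)
class of 1: {1}; class of 3: {3}

Answer: NOT BISIMILAR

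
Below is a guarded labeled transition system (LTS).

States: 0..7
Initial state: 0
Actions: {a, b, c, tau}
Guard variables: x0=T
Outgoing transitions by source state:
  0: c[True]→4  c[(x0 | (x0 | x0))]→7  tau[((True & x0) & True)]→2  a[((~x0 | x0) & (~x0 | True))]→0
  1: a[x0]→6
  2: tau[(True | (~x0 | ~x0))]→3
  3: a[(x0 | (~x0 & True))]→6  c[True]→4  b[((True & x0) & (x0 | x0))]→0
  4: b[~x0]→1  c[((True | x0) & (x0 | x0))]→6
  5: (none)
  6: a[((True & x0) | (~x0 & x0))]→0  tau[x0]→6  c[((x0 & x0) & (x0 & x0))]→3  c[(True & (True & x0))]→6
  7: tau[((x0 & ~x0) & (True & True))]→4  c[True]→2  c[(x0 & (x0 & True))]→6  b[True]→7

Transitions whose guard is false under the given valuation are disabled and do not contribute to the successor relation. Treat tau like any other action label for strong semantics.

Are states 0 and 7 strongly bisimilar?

Compute ~ classes (split until stable):
  round 0: {{0,1,2,3,4,5,6,7}}
  round 1: {{0,6},{1},{2},{3},{4},{5},{7}}
  round 2: {{0},{1},{2},{3},{4},{5},{6},{7}}
Fixed point at round 3; 8 class(es).
0∈{0}, 7∈{7}

Answer: NOT BISIMILAR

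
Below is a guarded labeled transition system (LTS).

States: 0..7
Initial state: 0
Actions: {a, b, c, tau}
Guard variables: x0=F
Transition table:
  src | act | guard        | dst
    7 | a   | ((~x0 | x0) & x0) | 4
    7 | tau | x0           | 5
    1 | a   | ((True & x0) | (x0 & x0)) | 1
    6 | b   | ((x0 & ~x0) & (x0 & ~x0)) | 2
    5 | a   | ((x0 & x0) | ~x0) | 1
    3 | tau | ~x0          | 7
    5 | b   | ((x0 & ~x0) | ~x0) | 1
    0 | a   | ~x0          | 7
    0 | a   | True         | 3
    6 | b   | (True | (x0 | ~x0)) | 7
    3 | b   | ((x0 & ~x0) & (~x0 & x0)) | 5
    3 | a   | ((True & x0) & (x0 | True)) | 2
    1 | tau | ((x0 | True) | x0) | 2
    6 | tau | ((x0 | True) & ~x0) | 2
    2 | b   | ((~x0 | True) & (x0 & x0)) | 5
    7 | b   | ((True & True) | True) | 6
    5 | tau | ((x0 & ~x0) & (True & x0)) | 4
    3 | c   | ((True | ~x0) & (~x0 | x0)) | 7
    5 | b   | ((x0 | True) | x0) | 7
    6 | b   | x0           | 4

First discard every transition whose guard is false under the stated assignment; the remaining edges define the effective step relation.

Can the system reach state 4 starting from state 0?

Answer: UNREACHABLE

Analysis:
11 transition(s) survive guard evaluation.
depth 0: {0}
depth 1: {3,7}  now seen {0,3,7}
depth 2: {6}  now seen {0,3,6,7}
depth 3: {2}  now seen {0,2,3,6,7}
R = {0,2,3,6,7}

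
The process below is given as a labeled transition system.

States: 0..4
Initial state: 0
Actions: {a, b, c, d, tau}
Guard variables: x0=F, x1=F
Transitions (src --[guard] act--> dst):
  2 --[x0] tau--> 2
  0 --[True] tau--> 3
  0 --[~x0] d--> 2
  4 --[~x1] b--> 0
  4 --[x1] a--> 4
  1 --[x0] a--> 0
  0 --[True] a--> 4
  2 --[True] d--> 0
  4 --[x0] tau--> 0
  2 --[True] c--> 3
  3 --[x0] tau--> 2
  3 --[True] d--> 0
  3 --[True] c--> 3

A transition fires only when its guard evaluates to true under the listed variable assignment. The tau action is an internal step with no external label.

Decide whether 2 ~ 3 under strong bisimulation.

Answer: BISIMILAR

Working:
Compute ~ classes (split until stable):
  π0 = {{0,1,2,3,4}}
  π1 = {{0},{1},{2,3},{4}}
4 equivalence class(es) (converged in 2)
2∈{2,3}, 3∈{2,3}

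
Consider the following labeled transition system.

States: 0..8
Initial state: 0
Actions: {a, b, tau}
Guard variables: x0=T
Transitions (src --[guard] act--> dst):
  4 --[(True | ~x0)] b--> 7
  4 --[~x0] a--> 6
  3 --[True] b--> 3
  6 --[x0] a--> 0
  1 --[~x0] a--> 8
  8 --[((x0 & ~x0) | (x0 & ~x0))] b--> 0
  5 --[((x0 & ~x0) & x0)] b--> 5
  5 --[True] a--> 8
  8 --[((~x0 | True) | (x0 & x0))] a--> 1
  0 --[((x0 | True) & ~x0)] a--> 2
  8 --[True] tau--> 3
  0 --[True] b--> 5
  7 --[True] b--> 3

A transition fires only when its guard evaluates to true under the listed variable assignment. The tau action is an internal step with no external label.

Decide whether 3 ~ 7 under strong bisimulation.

Answer: BISIMILAR

Working:
Bisimulation quotient by refinement:
  round 0: {{0,1,2,3,4,5,6,7,8}}
  round 1: {{0,3,4,7},{1,2},{5,6},{8}}
  round 2: {{0},{1,2},{3,4,7},{5},{6},{8}}
6 equivalence class(es) (converged in 3)
3∈{3,4,7}, 7∈{3,4,7}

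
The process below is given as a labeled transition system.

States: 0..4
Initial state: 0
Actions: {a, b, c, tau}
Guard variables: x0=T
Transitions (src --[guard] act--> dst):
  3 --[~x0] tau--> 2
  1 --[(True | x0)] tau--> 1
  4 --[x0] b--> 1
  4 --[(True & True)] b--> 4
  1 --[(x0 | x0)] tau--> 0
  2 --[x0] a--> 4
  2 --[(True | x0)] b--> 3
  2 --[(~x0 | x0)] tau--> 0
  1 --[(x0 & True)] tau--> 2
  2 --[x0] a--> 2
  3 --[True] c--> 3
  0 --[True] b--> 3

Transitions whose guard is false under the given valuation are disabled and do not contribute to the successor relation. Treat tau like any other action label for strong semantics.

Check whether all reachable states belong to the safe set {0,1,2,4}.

Answer: INVARIANT VIOLATED at state 3

Analysis:
Safe = {0,1,2,4}
R = {0,3}
  0: ok
  3: ✗ unsafe
witness against invariant: b → 3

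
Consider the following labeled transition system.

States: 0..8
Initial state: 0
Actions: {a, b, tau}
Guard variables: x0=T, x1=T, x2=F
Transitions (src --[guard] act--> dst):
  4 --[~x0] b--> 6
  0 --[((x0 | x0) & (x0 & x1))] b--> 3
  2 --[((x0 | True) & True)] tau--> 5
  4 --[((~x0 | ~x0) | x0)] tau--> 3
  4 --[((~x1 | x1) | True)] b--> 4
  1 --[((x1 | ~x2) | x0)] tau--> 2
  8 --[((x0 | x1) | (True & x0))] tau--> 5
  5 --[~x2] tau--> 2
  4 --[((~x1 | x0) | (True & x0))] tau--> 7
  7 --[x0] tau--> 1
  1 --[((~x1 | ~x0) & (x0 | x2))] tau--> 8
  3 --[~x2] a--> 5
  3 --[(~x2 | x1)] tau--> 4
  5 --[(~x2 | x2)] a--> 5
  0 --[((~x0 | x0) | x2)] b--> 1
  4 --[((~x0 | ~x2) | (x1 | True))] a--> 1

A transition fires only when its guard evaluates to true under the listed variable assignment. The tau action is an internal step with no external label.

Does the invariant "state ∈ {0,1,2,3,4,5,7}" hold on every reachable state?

Safe = {0,1,2,3,4,5,7}
Reachable = {0,1,2,3,4,5,7}
  0: ✓
  1: ✓
  2: ✓
  3: ✓
  4: ✓
  5: ✓
  7: ✓

Answer: INVARIANT HOLDS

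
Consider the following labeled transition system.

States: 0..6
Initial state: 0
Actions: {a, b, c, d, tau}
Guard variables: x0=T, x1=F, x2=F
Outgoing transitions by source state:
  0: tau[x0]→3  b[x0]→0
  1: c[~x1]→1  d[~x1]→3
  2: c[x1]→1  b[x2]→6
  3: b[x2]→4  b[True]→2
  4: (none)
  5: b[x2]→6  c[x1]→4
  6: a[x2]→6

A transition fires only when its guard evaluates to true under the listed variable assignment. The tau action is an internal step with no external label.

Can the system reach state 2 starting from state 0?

Answer: REACHABLE

Analysis:
Guard filter leaves 5 enabled edge(s).
L0 = {0}
L1 = {3}  cumulative {0,3}
L2 = {2}  cumulative {0,2,3}
Reach set: {0,2,3}
trace reaching 2: tau·b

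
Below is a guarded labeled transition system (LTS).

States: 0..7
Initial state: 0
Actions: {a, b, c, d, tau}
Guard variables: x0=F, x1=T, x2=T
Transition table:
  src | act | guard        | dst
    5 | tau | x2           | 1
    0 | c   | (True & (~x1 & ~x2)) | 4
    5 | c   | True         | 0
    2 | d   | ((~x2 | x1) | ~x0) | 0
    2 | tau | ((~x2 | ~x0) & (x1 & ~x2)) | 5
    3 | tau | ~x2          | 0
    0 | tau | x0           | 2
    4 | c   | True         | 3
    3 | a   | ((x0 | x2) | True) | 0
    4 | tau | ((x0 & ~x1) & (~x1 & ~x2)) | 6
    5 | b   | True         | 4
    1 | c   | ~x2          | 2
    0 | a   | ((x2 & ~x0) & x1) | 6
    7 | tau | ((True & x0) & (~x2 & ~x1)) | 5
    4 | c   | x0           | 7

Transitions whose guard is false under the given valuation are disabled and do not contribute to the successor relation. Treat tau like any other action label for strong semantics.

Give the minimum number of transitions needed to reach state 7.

Answer: UNREACHABLE

Analysis:
Breadth-first toward 7:
  L0 = {0}
  L1 = {6}
7 never appears.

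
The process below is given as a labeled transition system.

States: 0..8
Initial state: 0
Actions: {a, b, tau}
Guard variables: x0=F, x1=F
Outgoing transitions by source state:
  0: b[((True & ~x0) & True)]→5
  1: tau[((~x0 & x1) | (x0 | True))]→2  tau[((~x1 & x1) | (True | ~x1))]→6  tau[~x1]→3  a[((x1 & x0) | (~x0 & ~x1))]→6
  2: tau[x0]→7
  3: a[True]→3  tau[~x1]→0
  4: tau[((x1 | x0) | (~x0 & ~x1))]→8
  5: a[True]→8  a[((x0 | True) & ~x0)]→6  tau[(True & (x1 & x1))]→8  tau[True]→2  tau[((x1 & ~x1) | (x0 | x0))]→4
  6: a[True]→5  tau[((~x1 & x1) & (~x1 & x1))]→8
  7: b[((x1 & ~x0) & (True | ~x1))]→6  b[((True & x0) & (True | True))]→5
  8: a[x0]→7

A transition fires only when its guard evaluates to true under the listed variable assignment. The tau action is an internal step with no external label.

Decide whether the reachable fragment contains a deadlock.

Answer: DEADLOCK at state 2

Working:
R = {0,2,5,6,8}
  0: b→5  [1 out]
  2: ∅  [no exit]
  5: a→6  a→8  tau→2  [3 out]
  6: a→5  [1 out]
  8: ∅  [no exit]
witness 2: b·tau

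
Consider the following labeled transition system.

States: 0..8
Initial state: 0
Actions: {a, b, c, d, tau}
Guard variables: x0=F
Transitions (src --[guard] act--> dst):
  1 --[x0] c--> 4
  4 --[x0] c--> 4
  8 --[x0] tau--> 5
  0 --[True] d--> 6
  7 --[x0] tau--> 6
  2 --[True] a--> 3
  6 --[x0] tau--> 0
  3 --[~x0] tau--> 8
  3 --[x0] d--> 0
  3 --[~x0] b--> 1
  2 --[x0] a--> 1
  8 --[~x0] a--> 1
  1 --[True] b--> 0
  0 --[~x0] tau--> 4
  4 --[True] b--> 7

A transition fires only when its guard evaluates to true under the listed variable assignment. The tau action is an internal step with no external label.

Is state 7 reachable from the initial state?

Answer: REACHABLE

Analysis:
After dropping false guards: 8 live edges.
depth 0: {0}
depth 1: {4,6}  cumulative {0,4,6}
depth 2: {7}  cumulative {0,4,6,7}
Reach set: {0,4,6,7}
trace reaching 7: tau·b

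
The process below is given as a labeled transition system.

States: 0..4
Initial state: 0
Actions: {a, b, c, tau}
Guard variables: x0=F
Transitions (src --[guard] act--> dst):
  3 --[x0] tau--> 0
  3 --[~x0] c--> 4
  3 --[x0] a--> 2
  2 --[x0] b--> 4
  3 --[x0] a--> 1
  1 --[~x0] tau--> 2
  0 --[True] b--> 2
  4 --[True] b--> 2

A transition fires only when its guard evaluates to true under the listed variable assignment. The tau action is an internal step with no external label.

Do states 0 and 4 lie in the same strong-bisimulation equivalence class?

Refine partition for ~:
  π0 = {{0,1,2,3,4}}
  π1 = {{0,4},{1},{2},{3}}
4 equivalence class(es) (converged in 2)
[0]={0,4}  [4]={0,4}

Answer: BISIMILAR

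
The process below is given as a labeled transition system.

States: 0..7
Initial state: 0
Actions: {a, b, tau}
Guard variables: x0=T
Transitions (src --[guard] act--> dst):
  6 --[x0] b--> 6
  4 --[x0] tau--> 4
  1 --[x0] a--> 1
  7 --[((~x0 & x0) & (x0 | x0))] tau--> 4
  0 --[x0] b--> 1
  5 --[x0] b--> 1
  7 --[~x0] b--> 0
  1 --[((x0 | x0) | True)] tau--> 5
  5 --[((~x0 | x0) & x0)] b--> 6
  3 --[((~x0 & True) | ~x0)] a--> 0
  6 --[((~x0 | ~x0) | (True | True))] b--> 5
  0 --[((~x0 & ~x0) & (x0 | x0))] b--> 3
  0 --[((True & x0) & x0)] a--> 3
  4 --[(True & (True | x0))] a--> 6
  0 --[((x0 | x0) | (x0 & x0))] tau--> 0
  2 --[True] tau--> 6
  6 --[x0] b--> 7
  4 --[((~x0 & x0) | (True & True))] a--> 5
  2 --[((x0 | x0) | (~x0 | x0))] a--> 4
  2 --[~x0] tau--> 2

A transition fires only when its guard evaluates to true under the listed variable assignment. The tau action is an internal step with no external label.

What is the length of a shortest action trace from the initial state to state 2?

Answer: UNREACHABLE

Analysis:
BFS to 2:
  depth 0: {0}
  depth 1: {1,3}
  depth 2: {5}
  depth 3: {6}
  depth 4: {7}
2 never appears.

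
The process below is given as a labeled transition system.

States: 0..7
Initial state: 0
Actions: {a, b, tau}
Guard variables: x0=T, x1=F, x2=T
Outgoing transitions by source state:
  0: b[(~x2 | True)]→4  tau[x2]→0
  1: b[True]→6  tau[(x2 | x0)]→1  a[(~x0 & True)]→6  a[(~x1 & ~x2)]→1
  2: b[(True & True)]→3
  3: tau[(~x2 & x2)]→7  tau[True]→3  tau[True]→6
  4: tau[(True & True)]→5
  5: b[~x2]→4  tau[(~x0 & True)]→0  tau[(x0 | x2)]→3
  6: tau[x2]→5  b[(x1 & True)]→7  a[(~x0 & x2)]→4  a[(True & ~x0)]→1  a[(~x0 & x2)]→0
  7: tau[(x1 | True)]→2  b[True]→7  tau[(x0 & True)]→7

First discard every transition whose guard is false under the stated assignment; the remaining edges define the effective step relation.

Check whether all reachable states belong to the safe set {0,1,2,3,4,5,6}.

Safe = {0,1,2,3,4,5,6}
R = {0,3,4,5,6}
  0: safe
  3: safe
  4: safe
  5: safe
  6: safe

Answer: INVARIANT HOLDS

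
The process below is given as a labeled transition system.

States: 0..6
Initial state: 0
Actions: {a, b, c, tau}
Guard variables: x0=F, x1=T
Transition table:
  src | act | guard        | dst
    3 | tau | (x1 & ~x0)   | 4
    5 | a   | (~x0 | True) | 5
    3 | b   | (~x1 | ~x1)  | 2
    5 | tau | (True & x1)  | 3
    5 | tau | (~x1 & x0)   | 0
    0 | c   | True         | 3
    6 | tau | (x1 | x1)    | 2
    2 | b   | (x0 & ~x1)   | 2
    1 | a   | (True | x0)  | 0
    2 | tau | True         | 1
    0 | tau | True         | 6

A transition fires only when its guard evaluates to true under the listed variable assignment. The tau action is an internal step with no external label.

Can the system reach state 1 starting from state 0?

Answer: REACHABLE

Analysis:
Guard filter leaves 8 enabled edge(s).
L0 = {0}
L1 = {3,6}  total {0,3,6}
L2 = {2,4}  total {0,2,3,4,6}
L3 = {1}  total {0,1,2,3,4,6}
Reach set: {0,1,2,3,4,6}
witness 1: tau·tau·tau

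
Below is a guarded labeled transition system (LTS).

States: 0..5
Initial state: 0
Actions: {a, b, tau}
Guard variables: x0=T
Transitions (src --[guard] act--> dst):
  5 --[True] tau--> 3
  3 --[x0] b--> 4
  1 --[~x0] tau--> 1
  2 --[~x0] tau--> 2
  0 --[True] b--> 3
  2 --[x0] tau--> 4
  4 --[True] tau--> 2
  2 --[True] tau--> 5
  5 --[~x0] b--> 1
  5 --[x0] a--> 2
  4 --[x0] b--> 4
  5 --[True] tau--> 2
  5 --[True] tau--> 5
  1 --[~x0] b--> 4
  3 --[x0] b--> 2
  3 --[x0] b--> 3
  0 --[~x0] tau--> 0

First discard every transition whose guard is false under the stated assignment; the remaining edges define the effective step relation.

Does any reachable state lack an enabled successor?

Answer: DEADLOCK-FREE

Working:
Reachable = {0,2,3,4,5}
  0: b→3  [1 out]
  2: tau→4  tau→5  [2 out]
  3: b→2  b→3  b→4  [3 out]
  4: b→4  tau→2  [2 out]
  5: a→2  tau→2  tau→3  tau→5  [4 out]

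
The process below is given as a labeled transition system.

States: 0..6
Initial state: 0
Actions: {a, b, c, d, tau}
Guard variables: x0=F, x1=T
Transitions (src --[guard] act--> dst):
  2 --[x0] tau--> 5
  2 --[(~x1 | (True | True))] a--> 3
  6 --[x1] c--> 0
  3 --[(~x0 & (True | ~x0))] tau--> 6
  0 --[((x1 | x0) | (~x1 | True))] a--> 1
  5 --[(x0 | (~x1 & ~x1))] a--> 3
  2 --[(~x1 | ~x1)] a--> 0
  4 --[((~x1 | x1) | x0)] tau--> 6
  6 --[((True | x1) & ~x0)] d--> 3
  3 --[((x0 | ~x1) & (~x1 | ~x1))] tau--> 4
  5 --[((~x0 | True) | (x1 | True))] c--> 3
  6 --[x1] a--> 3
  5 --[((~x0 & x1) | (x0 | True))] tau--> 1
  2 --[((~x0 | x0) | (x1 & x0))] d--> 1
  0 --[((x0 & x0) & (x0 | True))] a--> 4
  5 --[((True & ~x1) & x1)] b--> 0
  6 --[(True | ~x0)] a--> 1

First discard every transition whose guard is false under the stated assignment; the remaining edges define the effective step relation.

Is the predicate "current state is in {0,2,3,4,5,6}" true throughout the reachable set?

Answer: INVARIANT VIOLATED at state 1

Analysis:
Inv-set: {0,2,3,4,5,6}
Reachable = {0,1}
  0: ok
  1: ✗ unsafe
reach 1 via a — violates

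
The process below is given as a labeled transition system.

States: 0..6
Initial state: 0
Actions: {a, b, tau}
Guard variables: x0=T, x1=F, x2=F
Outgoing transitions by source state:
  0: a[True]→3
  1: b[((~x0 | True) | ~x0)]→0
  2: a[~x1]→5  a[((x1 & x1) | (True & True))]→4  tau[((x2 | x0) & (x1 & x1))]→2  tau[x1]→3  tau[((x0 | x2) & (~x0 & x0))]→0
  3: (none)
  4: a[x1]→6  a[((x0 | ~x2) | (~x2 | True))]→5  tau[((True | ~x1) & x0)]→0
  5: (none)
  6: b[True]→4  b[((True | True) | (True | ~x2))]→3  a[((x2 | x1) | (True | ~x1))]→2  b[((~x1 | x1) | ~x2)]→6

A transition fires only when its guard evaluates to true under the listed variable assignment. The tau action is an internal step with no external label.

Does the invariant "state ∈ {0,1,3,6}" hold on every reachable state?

Answer: INVARIANT HOLDS

Analysis:
Allowed set {0,1,3,6}
Reachable = {0,3}
  0: ok
  3: ok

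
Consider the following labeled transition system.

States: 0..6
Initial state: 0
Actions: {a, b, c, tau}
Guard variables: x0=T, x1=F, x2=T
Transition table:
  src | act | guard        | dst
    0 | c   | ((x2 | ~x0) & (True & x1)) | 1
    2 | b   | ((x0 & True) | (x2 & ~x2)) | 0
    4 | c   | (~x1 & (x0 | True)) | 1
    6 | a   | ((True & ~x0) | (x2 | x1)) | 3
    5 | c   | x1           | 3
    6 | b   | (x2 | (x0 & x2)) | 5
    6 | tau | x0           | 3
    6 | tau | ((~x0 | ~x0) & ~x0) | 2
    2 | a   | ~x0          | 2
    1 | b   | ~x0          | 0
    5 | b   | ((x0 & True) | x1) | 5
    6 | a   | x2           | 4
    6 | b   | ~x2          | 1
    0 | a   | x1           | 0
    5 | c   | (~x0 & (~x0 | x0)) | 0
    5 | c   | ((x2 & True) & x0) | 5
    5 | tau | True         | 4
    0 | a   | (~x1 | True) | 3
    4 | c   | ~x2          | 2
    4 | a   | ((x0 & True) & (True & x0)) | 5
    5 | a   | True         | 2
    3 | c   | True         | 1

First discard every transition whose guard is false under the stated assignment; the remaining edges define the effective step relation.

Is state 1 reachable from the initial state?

13 transition(s) survive guard evaluation.
depth 0: {0}
depth 1: {3}  now seen {0,3}
depth 2: {1}  now seen {0,1,3}
R = {0,1,3}
witness 1: a·c

Answer: REACHABLE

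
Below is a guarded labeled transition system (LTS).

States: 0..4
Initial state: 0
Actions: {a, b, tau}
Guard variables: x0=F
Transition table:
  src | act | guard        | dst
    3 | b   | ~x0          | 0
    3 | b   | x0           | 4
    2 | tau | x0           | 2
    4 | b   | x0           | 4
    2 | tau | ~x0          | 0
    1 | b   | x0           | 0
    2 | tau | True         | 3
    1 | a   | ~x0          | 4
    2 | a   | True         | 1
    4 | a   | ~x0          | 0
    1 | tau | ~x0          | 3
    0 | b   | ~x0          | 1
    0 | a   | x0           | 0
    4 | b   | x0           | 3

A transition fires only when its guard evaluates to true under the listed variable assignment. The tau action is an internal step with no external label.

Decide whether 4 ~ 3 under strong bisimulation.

Answer: NOT BISIMILAR

Working:
Refine partition for ~:
  π0 = {{0,1,2,3,4}}
  π1 = {{0,3},{1,2},{4}}
  π2 = {{0},{1},{2},{3},{4}}
5 equivalence class(es) (converged in 3)
class of 4: {4}; class of 3: {3}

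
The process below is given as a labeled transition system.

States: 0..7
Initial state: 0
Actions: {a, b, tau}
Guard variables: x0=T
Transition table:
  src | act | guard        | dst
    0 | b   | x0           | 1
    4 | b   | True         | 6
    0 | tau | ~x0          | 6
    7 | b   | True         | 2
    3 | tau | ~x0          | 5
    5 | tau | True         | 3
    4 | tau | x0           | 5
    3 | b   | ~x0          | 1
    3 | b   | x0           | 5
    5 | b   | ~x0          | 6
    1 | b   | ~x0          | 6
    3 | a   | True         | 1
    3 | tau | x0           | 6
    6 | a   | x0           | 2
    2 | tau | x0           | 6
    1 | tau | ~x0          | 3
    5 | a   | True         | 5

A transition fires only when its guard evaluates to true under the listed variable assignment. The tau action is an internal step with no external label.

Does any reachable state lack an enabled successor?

Reach set: {0,1}
  0: b→1  [deg 1]
  1: ∅  [no exit]
trace reaching 1: b

Answer: DEADLOCK at state 1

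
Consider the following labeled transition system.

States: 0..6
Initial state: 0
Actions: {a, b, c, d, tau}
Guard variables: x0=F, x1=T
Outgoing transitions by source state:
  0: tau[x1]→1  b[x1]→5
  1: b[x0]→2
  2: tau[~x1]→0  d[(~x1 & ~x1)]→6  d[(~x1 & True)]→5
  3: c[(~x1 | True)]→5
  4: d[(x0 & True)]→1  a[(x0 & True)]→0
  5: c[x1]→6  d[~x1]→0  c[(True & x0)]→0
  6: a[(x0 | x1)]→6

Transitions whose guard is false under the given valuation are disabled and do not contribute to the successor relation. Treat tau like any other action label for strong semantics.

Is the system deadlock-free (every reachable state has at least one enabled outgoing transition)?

Reachable = {0,1,5,6}
  0: b→5  tau→1  [deg 2]
  1: ∅  [deadlock]
  5: c→6  [deg 1]
  6: a→6  [deg 1]
Path to 1: tau

Answer: DEADLOCK at state 1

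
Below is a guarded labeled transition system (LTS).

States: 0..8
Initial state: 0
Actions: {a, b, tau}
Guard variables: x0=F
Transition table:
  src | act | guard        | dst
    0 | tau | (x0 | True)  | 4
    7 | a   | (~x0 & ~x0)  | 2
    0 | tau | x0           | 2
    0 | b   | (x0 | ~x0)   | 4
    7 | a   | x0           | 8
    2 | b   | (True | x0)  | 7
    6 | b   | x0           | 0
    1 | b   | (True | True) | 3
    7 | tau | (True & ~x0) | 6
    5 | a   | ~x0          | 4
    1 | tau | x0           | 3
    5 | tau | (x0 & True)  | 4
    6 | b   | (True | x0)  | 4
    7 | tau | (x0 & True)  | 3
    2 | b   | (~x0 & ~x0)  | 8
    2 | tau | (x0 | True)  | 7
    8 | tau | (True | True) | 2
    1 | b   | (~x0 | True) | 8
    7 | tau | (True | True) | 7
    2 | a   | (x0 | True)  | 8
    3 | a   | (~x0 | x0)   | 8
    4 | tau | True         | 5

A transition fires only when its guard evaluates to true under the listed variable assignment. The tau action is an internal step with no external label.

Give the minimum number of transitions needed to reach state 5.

Breadth-first toward 5:
  Layer 0: {0}
  Layer 1: {4}
  Layer 2: {5}
5 enters at depth 2; path b·tau

Answer: 2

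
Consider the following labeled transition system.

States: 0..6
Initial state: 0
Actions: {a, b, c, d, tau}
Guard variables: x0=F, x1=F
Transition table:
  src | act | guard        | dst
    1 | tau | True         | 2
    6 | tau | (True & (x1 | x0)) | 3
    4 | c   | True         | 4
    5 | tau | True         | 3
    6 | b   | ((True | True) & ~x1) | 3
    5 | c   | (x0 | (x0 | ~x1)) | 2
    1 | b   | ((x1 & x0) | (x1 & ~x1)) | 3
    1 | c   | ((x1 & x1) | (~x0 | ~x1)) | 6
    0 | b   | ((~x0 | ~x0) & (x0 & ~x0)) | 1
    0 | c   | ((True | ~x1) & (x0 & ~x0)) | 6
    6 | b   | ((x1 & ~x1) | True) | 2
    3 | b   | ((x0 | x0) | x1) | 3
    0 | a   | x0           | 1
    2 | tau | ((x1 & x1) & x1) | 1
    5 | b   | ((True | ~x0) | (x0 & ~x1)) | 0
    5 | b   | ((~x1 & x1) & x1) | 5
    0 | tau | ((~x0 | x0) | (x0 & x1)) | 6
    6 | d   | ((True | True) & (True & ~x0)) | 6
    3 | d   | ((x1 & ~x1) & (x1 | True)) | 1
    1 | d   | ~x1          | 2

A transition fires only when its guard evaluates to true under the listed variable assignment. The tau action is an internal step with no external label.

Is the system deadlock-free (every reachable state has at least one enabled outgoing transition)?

Answer: DEADLOCK at state 2

Working:
Reach set: {0,2,3,6}
  0: tau→6  [1 exit(s)]
  2: ∅  [STUCK]
  3: ∅  [STUCK]
  6: b→2  b→3  d→6  [3 exit(s)]
Path to 2: tau·b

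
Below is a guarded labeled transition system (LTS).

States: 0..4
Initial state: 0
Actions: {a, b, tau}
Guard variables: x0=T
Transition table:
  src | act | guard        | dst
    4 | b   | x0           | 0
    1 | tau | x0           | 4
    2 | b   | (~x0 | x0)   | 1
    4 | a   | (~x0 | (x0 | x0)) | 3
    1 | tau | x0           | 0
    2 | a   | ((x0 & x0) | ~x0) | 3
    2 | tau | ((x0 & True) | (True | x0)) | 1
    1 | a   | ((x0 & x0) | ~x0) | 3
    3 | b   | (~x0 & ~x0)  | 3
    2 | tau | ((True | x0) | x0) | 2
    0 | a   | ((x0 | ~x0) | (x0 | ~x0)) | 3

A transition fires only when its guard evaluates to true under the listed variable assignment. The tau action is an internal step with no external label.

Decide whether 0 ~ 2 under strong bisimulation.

Refine partition for ~:
  round 0: {{0,1,2,3,4}}
  round 1: {{0},{1},{2},{3},{4}}
stable after 2 split(s): 5 block(s)
0∈{0}, 2∈{2}

Answer: NOT BISIMILAR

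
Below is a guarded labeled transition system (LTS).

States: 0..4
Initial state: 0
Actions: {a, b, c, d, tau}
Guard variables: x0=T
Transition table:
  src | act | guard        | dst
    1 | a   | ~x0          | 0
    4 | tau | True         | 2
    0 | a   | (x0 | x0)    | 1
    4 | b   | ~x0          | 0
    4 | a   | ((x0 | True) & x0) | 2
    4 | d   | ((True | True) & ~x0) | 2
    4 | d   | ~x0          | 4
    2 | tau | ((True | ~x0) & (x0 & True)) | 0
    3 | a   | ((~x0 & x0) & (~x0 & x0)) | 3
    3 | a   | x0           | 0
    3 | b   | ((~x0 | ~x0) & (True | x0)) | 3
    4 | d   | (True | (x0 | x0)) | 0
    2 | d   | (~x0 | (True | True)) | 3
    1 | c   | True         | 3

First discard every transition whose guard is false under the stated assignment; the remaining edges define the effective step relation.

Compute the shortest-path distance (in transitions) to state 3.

Breadth-first toward 3:
  Layer 0: {0}
  Layer 1: {1}
  Layer 2: {3}
depth(3)=2, e.g. a·c

Answer: 2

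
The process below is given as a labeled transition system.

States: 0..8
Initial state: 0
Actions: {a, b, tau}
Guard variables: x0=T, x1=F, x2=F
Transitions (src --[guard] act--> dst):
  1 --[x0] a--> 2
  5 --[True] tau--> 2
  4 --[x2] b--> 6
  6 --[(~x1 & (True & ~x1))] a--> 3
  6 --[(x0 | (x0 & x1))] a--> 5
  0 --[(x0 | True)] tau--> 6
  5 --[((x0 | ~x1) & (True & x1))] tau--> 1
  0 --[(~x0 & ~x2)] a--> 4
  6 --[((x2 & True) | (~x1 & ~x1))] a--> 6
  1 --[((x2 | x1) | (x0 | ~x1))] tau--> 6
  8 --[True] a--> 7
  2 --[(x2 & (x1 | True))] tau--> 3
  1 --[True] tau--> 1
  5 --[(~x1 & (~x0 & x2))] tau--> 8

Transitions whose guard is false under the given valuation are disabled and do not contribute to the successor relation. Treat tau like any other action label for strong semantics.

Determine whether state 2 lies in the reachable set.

Answer: REACHABLE

Working:
9 transition(s) survive guard evaluation.
L0 = {0}
L1 = {6}  cumulative {0,6}
L2 = {3,5}  cumulative {0,3,5,6}
L3 = {2}  cumulative {0,2,3,5,6}
Reach set: {0,2,3,5,6}
trace reaching 2: tau·a·tau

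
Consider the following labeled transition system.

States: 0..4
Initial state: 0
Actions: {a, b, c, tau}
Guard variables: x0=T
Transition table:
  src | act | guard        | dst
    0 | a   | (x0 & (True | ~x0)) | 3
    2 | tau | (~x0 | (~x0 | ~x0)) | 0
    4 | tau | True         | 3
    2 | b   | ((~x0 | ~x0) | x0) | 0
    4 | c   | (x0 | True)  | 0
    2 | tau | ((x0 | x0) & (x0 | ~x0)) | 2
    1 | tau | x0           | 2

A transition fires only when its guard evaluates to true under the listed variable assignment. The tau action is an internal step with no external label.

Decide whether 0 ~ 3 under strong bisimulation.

Bisimulation quotient by refinement:
  round 0: {{0,1,2,3,4}}
  round 1: {{0},{1},{2},{3},{4}}
5 equivalence class(es) (converged in 2)
0∈{0}, 3∈{3}

Answer: NOT BISIMILAR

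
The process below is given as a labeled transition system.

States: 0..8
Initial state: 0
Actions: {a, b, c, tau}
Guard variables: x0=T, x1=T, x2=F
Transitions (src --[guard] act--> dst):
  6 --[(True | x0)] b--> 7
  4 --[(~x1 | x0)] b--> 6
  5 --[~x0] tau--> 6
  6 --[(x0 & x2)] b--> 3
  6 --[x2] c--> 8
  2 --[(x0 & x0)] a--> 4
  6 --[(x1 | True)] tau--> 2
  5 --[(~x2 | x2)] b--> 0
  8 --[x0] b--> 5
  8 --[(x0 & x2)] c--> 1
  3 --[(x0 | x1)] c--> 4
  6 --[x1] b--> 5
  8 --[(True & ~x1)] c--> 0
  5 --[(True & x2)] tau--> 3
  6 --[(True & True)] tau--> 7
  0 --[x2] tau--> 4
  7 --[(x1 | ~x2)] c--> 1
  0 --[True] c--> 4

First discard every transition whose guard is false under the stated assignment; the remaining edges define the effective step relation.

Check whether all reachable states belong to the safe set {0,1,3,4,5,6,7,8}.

Inv-set: {0,1,3,4,5,6,7,8}
Reach set: {0,1,2,4,5,6,7}
  0: ok
  1: ok
  2: VIOLATES
  4: ok
  5: ok
  6: ok
  7: ok
witness against invariant: c·b·tau → 2

Answer: INVARIANT VIOLATED at state 2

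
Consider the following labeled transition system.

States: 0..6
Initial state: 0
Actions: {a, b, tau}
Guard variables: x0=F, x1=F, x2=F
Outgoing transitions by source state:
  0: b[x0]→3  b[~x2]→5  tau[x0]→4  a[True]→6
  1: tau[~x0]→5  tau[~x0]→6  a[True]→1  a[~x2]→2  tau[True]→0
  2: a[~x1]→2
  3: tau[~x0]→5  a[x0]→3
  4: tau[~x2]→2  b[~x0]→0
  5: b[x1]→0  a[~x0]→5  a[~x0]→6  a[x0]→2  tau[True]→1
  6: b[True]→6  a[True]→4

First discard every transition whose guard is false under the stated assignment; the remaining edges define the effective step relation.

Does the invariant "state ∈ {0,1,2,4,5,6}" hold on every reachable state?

Answer: INVARIANT HOLDS

Working:
Inv-set: {0,1,2,4,5,6}
R = {0,1,2,4,5,6}
  0: ok
  1: ok
  2: ok
  4: ok
  5: ok
  6: ok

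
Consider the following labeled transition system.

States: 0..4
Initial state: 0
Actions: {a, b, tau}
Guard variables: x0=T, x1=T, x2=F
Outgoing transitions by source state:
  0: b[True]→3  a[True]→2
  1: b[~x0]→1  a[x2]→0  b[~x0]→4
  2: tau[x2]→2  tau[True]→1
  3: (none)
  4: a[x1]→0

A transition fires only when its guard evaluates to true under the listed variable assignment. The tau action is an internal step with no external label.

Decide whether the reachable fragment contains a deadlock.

Answer: DEADLOCK at state 1

Analysis:
R = {0,1,2,3}
  0: a→2  b→3  [deg 2]
  1: ∅  [STUCK]
  2: tau→1  [deg 1]
  3: ∅  [STUCK]
Path to 1: a·tau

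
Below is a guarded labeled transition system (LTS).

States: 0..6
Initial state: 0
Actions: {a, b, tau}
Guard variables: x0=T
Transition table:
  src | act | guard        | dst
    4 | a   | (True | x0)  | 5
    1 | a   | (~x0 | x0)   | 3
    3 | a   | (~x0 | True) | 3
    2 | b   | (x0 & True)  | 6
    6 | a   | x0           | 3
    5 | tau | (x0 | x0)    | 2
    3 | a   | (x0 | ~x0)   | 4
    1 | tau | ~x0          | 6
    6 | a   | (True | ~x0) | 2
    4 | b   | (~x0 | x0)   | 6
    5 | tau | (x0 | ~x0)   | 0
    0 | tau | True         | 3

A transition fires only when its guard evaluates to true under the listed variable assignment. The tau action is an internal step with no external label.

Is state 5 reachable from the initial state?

Answer: REACHABLE

Trace:
Guard filter leaves 11 enabled edge(s).
depth 0: {0}
depth 1: {3}  now seen {0,3}
depth 2: {4}  now seen {0,3,4}
depth 3: {5,6}  now seen {0,3,4,5,6}
depth 4: {2}  now seen {0,2,3,4,5,6}
Reach set: {0,2,3,4,5,6}
trace reaching 5: tau·a·a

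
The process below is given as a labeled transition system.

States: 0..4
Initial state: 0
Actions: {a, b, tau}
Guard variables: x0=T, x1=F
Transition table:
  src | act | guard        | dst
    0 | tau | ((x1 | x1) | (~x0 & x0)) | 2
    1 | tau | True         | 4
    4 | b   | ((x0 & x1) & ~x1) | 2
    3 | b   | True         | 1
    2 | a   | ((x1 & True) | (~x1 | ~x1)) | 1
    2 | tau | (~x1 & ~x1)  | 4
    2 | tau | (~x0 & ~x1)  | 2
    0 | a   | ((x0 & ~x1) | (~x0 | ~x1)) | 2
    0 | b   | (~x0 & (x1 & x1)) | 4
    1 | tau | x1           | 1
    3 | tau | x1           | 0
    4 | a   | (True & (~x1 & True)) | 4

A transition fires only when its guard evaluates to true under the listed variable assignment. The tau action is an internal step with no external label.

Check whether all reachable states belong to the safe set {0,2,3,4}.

Answer: INVARIANT VIOLATED at state 1

Working:
Inv-set: {0,2,3,4}
R = {0,1,2,4}
  0: safe
  1: ✗ unsafe
  2: safe
  4: safe
counterexample path to 1: a·a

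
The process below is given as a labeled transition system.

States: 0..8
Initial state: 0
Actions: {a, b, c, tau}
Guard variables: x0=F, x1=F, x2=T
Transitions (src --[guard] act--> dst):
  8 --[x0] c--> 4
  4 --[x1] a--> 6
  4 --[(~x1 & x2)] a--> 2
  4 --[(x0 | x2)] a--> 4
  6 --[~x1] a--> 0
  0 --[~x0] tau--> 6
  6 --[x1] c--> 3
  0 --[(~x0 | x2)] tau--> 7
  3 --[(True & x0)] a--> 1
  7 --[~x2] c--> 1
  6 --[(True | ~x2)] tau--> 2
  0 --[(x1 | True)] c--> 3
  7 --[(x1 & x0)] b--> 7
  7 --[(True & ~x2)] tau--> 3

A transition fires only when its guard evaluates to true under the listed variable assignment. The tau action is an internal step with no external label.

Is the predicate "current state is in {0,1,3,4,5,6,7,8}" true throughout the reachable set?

Answer: INVARIANT VIOLATED at state 2

Trace:
Inv-set: {0,1,3,4,5,6,7,8}
Reachable = {0,2,3,6,7}
  0: safe
  2: outside
  3: safe
  6: safe
  7: safe
counterexample path to 2: tau·tau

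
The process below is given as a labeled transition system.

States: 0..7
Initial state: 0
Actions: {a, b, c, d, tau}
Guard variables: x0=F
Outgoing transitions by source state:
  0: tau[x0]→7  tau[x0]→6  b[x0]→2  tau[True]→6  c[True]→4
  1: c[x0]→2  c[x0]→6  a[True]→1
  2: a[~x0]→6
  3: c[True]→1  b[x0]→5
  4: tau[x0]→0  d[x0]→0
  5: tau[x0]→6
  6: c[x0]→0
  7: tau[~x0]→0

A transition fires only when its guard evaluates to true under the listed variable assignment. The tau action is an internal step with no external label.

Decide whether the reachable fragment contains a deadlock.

Answer: DEADLOCK at state 4

Analysis:
Reachable = {0,4,6}
  0: c→4  tau→6  [2 exit(s)]
  4: ∅  [deadlock]
  6: ∅  [deadlock]
trace reaching 4: c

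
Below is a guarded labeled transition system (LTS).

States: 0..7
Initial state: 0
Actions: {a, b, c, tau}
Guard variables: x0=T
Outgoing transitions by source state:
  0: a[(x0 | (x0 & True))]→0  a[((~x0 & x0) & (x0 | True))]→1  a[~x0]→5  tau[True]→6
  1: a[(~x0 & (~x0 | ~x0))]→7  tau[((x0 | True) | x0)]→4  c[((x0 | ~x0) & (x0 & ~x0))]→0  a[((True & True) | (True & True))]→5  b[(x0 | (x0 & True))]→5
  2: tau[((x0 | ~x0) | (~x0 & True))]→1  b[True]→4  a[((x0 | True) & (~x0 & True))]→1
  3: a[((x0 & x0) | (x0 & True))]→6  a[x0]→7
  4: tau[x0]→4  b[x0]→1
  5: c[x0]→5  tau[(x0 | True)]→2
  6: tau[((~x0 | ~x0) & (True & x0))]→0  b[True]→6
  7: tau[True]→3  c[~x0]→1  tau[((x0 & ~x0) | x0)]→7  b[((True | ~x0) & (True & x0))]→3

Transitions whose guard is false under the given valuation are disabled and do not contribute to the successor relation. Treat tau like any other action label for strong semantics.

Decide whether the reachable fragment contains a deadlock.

Answer: DEADLOCK-FREE

Trace:
Reachable = {0,6}
  0: a→0  tau→6  [2 out]
  6: b→6  [1 out]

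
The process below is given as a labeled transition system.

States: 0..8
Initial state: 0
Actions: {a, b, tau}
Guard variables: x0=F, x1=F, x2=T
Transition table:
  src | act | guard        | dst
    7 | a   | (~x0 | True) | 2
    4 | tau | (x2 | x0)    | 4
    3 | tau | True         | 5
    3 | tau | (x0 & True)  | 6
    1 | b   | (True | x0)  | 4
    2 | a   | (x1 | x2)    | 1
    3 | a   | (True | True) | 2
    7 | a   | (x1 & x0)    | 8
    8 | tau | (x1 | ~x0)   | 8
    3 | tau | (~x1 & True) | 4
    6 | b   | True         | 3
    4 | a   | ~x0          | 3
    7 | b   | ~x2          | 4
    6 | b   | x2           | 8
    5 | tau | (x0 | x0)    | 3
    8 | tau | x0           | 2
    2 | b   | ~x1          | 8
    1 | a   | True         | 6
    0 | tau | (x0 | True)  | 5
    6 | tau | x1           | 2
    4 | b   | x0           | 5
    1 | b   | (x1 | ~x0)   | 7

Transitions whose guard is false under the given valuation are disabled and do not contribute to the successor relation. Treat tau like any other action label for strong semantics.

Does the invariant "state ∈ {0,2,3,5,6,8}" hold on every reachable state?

Answer: INVARIANT HOLDS

Trace:
Allowed set {0,2,3,5,6,8}
R = {0,5}
  0: safe
  5: safe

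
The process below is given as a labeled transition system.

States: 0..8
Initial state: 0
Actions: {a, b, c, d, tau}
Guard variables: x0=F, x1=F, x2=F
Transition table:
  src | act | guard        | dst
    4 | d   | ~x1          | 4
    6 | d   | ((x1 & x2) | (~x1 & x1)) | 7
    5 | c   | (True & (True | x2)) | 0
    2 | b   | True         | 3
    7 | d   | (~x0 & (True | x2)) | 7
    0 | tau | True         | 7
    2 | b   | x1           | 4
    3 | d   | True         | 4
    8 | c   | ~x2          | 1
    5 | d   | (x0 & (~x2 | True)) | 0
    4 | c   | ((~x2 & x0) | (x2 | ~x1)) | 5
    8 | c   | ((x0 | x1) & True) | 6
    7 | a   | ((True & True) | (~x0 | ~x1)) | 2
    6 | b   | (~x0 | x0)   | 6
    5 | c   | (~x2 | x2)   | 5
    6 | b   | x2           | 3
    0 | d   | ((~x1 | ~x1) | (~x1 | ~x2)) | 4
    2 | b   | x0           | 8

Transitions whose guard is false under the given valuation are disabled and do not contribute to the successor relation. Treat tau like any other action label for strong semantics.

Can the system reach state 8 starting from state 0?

12 transition(s) survive guard evaluation.
depth 0: {0}
depth 1: {4,7}  now seen {0,4,7}
depth 2: {2,5}  now seen {0,2,4,5,7}
depth 3: {3}  now seen {0,2,3,4,5,7}
Reach set: {0,2,3,4,5,7}

Answer: UNREACHABLE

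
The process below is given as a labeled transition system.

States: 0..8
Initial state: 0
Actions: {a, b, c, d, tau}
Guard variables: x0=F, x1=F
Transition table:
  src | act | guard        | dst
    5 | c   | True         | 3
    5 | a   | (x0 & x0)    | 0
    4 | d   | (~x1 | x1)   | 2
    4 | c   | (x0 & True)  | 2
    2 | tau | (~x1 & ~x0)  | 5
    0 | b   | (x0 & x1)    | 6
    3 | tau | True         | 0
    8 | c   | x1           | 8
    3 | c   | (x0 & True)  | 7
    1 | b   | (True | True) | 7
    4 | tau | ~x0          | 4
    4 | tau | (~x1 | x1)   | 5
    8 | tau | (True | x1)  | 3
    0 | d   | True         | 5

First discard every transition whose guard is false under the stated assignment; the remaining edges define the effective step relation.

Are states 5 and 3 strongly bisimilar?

Bisimulation quotient by refinement:
  P[0] = {{0,1,2,3,4,5,6,7,8}}
  P[1] = {{0},{1},{2,3,8},{4},{5},{6,7}}
  P[2] = {{0},{1},{2},{3},{4},{5},{6,7},{8}}
Fixed point at round 3; 8 class(es).
[5]={5}  [3]={3}

Answer: NOT BISIMILAR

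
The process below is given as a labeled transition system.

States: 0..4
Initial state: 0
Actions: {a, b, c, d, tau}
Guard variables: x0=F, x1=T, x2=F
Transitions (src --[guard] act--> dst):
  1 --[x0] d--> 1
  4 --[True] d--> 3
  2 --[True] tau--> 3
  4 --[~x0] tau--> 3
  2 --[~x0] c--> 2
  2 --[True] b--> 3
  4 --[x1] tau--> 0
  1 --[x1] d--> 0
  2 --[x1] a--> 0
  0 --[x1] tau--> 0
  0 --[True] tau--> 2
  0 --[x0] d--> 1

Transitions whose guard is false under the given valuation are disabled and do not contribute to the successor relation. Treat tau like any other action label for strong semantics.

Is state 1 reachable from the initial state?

10 transition(s) survive guard evaluation.
Layer 0: {0}
Layer 1: {2}  now seen {0,2}
Layer 2: {3}  now seen {0,2,3}
Reach set: {0,2,3}

Answer: UNREACHABLE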